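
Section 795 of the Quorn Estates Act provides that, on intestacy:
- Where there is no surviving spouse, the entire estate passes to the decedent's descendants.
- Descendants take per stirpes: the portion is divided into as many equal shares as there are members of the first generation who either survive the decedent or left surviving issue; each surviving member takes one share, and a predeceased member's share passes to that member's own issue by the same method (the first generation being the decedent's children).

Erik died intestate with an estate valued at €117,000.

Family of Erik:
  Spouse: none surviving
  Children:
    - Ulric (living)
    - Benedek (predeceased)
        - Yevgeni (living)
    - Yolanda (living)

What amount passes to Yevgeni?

The entire €117,000 passes to the descendants.
That amount (€117,000) is divided into 3 shares of €39,000: Ulric and Yolanda each take €39,000; Benedek's €39,000 share passes to Benedek's issue.
Benedek's share (€39,000) passes entirely to Yevgeni.

Yevgeni receives €39,000.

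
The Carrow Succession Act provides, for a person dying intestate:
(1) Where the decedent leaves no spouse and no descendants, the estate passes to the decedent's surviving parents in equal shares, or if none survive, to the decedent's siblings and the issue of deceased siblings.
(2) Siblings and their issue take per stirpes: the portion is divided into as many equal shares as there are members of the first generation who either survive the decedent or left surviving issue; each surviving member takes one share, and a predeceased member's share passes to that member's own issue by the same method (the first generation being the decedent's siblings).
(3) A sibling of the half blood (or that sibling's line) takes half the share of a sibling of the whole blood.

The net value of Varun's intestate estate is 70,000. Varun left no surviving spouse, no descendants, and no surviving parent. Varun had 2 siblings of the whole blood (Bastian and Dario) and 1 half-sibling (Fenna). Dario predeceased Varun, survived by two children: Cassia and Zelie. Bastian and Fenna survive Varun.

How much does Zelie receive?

Zelie receives 14,000.

The entire 70,000 passes to the siblings and their issue.
Counting each half-blood sibling's line as half a unit, there are 5/2 units in 70,000, so one unit is 28,000. Whole-blood lines (Bastian and Dario) take 28,000 each; half-blood lines (Fenna) take 14,000 each.
Dario's share (28,000) is divided into 2 shares of 14,000: Cassia and Zelie each take 14,000.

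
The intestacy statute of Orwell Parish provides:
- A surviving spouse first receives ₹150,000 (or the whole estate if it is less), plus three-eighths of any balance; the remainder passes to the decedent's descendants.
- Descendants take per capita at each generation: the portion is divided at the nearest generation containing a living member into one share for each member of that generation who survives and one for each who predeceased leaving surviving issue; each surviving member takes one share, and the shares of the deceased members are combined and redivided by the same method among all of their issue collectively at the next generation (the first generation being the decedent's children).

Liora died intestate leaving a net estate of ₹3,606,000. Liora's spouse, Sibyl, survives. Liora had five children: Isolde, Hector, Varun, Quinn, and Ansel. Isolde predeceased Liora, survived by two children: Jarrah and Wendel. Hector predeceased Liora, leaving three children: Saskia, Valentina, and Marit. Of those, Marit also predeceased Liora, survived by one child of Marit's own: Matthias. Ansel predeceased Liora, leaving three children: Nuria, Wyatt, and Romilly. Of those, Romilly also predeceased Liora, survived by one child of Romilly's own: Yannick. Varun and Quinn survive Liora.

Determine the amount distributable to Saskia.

Saskia receives ₹162,000.

Sibyl first takes ₹150,000, leaving a balance of ₹3,456,000. Sibyl then takes three-eighths of the balance (₹1,296,000), for a total of ₹1,446,000. The remaining ₹2,160,000 passes to the descendants.
The descendants' portion (₹2,160,000) is divided at the children's generation into 5 shares of ₹432,000. Varun and Quinn each take ₹432,000. The 3 shares of the deceased (Isolde, Hector, and Ansel) are combined into a pool of ₹1,296,000.
That pool (₹1,296,000) is divided at the grandchildren's generation into 8 shares of ₹162,000. Jarrah, Wendel, Saskia, Valentina, Nuria, and Wyatt each take ₹162,000. The 2 shares of the deceased (Marit and Romilly) are combined into a pool of ₹324,000.
That pool (₹324,000) is divided at the great-grandchildren's generation equally among Matthias and Yannick: ₹162,000 each.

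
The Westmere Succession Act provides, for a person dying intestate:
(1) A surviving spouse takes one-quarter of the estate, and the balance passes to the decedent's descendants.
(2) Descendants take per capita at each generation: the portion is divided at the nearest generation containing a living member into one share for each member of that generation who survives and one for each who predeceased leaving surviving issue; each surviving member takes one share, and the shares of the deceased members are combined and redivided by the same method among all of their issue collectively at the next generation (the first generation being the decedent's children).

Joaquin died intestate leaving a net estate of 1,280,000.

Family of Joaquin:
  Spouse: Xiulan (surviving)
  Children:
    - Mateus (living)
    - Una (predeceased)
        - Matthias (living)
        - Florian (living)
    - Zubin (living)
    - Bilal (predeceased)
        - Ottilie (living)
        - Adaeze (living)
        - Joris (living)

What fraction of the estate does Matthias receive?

Xiulan takes one-quarter of 1,280,000 = 320,000. The remaining 960,000 passes to the descendants.
The descendants' portion (960,000) is divided at the children's generation into 4 shares of 240,000. Mateus and Zubin each take 240,000. The 2 shares of the deceased (Una and Bilal) are combined into a pool of 480,000.
That pool (480,000) is divided at the grandchildren's generation equally among Matthias, Florian, Ottilie, Adaeze, and Joris: 96,000 each.

Matthias receives 3/40 of the estate.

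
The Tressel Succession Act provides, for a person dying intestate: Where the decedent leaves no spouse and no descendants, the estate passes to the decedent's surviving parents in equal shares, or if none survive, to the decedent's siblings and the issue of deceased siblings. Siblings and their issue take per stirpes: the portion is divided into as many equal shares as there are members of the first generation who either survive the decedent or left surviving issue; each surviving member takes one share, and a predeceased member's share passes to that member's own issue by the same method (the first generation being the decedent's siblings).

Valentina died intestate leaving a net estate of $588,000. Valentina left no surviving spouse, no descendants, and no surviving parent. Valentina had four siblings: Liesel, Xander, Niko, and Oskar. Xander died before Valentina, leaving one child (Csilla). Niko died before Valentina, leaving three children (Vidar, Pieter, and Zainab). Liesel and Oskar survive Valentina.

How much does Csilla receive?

The entire $588,000 passes to the siblings and their issue.
That amount ($588,000) is divided into 4 shares of $147,000: Liesel and Oskar each take $147,000; Xander's $147,000 share passes to Xander's issue; Niko's $147,000 share passes to Niko's issue.
Xander's share ($147,000) passes entirely to Csilla.
Niko's share ($147,000) is divided into 3 shares of $49,000: Vidar, Pieter, and Zainab each take $49,000.

Csilla receives $147,000.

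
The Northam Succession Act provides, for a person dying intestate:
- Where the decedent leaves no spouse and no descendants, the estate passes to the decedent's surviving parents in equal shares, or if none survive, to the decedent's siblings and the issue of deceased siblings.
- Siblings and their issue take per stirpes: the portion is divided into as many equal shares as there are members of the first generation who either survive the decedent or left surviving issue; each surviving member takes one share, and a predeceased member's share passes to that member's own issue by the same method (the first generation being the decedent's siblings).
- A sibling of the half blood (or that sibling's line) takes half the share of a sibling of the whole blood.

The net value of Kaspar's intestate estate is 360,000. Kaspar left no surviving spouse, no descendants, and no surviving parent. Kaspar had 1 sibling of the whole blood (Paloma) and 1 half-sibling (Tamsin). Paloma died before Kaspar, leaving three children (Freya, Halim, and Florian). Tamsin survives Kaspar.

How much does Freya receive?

The entire 360,000 passes to the siblings and their issue.
Counting each half-blood sibling's line as half a unit, there are 3/2 units in 360,000, so one unit is 240,000. Whole-blood lines (Paloma) take 240,000 each; half-blood lines (Tamsin) take 120,000 each.
Paloma's share (240,000) is divided into 3 shares of 80,000: Freya, Halim, and Florian each take 80,000.

Freya receives 80,000.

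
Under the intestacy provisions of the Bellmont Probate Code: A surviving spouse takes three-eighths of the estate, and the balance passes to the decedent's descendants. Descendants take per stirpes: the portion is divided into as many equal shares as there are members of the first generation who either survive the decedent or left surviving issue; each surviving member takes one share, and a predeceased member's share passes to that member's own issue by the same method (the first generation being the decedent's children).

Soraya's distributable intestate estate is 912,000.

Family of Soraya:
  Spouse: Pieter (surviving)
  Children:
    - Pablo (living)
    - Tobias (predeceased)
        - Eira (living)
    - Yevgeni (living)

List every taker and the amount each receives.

Pieter: 342,000; Pablo: 190,000; Eira: 190,000; Yevgeni: 190,000

Pieter takes three-eighths of 912,000 = 342,000. The remaining 570,000 passes to the descendants.
The descendants' portion (570,000) is divided into 3 shares of 190,000: Pablo and Yevgeni each take 190,000; Tobias's 190,000 share passes to Tobias's issue.
Tobias's share (190,000) passes entirely to Eira.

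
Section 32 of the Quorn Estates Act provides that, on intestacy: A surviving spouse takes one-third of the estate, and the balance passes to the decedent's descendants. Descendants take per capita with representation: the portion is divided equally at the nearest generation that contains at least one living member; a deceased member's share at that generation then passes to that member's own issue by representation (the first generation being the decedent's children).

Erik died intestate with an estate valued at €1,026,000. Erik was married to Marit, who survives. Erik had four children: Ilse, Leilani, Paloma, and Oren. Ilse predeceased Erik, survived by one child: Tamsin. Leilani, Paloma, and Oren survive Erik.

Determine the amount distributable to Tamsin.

Tamsin receives €171,000.

Marit takes one-third of €1,026,000 = €342,000. The remaining €684,000 passes to the descendants.
The descendants' portion (€684,000) is divided into 4 shares of €171,000: Leilani, Paloma, and Oren each take €171,000; Ilse's €171,000 share passes to Ilse's issue.
Ilse's share (€171,000) passes entirely to Tamsin.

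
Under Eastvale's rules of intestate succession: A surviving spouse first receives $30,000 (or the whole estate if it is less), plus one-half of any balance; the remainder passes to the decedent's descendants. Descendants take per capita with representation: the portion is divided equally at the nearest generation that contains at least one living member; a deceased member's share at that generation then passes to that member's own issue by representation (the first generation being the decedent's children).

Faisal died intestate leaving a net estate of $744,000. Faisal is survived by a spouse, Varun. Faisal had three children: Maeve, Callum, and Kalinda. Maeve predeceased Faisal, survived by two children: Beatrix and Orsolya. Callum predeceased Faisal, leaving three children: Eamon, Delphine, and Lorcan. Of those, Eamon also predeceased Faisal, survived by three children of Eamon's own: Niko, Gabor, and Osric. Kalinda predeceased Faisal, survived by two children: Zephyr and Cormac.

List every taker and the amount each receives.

Varun first takes $30,000, leaving a balance of $714,000. Varun then takes one-half of the balance ($357,000), for a total of $387,000. The remaining $357,000 passes to the descendants.
No child survives, so the initial division is made at the grandchildren's generation.
The descendants' portion ($357,000) is divided into 7 shares of $51,000: Beatrix, Orsolya, Delphine, Lorcan, Zephyr, and Cormac each take $51,000; Eamon's $51,000 share passes to Eamon's issue.
Eamon's share ($51,000) is divided into 3 shares of $17,000: Niko, Gabor, and Osric each take $17,000.

Varun: $387,000; Beatrix: $51,000; Orsolya: $51,000; Niko: $17,000; Gabor: $17,000; Osric: $17,000; Delphine: $51,000; Lorcan: $51,000; Zephyr: $51,000; Cormac: $51,000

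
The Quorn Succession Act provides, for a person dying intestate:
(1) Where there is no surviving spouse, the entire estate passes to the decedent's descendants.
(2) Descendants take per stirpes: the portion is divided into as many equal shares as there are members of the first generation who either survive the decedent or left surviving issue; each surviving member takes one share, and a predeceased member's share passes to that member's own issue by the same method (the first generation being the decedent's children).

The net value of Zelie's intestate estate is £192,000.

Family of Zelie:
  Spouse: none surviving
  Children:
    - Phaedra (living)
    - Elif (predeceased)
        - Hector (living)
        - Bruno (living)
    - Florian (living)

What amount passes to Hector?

The entire £192,000 passes to the descendants.
That amount (£192,000) is divided into 3 shares of £64,000: Phaedra and Florian each take £64,000; Elif's £64,000 share passes to Elif's issue.
Elif's share (£64,000) is divided into 2 shares of £32,000: Hector and Bruno each take £32,000.

Hector receives £32,000.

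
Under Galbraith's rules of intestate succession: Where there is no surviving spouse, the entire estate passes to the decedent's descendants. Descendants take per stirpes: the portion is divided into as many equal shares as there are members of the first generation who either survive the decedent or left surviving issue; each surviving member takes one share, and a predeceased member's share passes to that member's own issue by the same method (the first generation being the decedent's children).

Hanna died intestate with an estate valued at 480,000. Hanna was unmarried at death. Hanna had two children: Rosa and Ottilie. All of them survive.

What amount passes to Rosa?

Rosa receives 240,000.

The entire 480,000 passes to the descendants.
That amount (480,000) is divided into 2 shares of 240,000: Rosa and Ottilie each take 240,000.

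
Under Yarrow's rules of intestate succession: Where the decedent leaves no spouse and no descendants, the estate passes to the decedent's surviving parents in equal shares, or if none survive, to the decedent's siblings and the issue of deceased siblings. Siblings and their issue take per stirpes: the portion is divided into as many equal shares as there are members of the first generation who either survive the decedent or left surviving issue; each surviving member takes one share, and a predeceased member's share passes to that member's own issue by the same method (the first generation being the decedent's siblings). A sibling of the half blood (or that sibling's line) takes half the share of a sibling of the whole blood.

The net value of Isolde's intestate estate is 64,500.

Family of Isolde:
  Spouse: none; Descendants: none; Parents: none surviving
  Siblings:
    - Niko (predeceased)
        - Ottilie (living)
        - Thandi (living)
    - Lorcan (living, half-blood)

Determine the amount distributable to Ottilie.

Ottilie receives 21,500.

The entire 64,500 passes to the siblings and their issue.
Counting each half-blood sibling's line as half a unit, there are 3/2 units in 64,500, so one unit is 43,000. Whole-blood lines (Niko) take 43,000 each; half-blood lines (Lorcan) take 21,500 each.
Niko's share (43,000) is divided into 2 shares of 21,500: Ottilie and Thandi each take 21,500.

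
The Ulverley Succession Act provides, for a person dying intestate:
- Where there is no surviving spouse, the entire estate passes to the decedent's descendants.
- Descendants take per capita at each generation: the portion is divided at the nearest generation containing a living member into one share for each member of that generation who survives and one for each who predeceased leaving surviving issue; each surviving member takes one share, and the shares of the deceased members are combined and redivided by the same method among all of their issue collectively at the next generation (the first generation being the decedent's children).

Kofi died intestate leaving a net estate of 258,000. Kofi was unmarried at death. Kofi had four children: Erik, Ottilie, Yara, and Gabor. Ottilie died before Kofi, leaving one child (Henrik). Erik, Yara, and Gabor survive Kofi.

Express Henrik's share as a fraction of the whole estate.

Henrik receives 1/4 of the estate.

The entire 258,000 passes to the descendants.
That amount (258,000) is divided at the children's generation into 4 shares of 64,500. Erik, Yara, and Gabor each take 64,500. The remaining share for the deceased Ottilie (64,500) is carried to the next generation.
That pool (64,500) passes entirely to Henrik, the sole taker at the grandchildren's generation.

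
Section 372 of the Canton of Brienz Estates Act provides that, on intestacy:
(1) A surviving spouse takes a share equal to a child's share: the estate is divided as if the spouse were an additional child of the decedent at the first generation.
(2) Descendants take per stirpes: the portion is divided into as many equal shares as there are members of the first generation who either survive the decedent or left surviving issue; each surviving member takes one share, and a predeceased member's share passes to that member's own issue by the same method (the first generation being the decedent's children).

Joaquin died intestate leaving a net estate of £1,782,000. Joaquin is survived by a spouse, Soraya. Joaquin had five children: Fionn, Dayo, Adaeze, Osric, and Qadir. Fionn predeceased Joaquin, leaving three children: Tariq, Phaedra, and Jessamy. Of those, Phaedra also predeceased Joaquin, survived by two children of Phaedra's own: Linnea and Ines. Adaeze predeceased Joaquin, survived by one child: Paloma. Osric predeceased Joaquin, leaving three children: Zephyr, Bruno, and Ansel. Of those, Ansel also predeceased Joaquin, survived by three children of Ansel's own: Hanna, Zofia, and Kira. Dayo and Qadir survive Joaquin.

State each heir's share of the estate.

Soraya: £297,000; Tariq: £99,000; Linnea: £49,500; Ines: £49,500; Jessamy: £99,000; Dayo: £297,000; Paloma: £297,000; Zephyr: £99,000; Bruno: £99,000; Hanna: £33,000; Zofia: £33,000; Kira: £33,000; Qadir: £297,000

The spouse counts as an additional share at the children's level, so there are 6 primary shares of £297,000. Soraya takes one such share (£297,000).
The children's combined portion (£1,485,000) is divided into 5 shares of £297,000: Dayo and Qadir each take £297,000; Fionn's £297,000 share passes to Fionn's issue; Adaeze's £297,000 share passes to Adaeze's issue; Osric's £297,000 share passes to Osric's issue.
Fionn's share (£297,000) is divided into 3 shares of £99,000: Tariq and Jessamy each take £99,000; Phaedra's £99,000 share passes to Phaedra's issue.
Phaedra's share (£99,000) is divided into 2 shares of £49,500: Linnea and Ines each take £49,500.
Adaeze's share (£297,000) passes entirely to Paloma.
Osric's share (£297,000) is divided into 3 shares of £99,000: Zephyr and Bruno each take £99,000; Ansel's £99,000 share passes to Ansel's issue.
Ansel's share (£99,000) is divided into 3 shares of £33,000: Hanna, Zofia, and Kira each take £33,000.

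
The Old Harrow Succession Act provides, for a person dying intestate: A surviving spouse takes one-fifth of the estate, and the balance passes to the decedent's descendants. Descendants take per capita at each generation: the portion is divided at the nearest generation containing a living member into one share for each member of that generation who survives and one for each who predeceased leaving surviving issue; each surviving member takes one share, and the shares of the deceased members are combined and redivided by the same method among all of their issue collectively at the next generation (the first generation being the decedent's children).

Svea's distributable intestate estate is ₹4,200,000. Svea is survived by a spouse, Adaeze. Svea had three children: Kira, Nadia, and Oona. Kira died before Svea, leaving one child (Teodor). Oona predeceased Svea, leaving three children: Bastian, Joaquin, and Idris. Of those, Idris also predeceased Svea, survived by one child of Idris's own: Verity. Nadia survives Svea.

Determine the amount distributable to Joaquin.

Joaquin receives ₹560,000.

Adaeze takes one-fifth of ₹4,200,000 = ₹840,000. The remaining ₹3,360,000 passes to the descendants.
The descendants' portion (₹3,360,000) is divided at the children's generation into 3 shares of ₹1,120,000. Nadia takes ₹1,120,000. The 2 shares of the deceased (Kira and Oona) are combined into a pool of ₹2,240,000.
That pool (₹2,240,000) is divided at the grandchildren's generation into 4 shares of ₹560,000. Teodor, Bastian, and Joaquin each take ₹560,000. The remaining share for the deceased Idris (₹560,000) is carried to the next generation.
That pool (₹560,000) passes entirely to Verity, the sole taker at the great-grandchildren's generation.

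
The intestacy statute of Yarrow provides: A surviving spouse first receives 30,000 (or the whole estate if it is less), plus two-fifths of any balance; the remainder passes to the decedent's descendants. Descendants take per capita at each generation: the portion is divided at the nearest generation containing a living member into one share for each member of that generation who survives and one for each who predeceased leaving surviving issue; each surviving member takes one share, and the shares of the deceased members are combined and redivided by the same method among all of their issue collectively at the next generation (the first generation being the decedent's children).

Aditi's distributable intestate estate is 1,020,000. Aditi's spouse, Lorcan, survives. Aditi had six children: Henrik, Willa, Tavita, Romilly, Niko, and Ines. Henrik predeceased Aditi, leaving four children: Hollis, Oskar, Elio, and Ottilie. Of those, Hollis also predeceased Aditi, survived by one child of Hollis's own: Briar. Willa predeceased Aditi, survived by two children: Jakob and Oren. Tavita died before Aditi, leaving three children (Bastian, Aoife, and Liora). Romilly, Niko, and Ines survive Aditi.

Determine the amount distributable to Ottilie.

Lorcan first takes 30,000, leaving a balance of 990,000. Lorcan then takes two-fifths of the balance (396,000), for a total of 426,000. The remaining 594,000 passes to the descendants.
The descendants' portion (594,000) is divided at the children's generation into 6 shares of 99,000. Romilly, Niko, and Ines each take 99,000. The 3 shares of the deceased (Henrik, Willa, and Tavita) are combined into a pool of 297,000.
That pool (297,000) is divided at the grandchildren's generation into 9 shares of 33,000. Oskar, Elio, Ottilie, Jakob, Oren, Bastian, Aoife, and Liora each take 33,000. The remaining share for the deceased Hollis (33,000) is carried to the next generation.
That pool (33,000) passes entirely to Briar, the sole taker at the great-grandchildren's generation.

Ottilie receives 33,000.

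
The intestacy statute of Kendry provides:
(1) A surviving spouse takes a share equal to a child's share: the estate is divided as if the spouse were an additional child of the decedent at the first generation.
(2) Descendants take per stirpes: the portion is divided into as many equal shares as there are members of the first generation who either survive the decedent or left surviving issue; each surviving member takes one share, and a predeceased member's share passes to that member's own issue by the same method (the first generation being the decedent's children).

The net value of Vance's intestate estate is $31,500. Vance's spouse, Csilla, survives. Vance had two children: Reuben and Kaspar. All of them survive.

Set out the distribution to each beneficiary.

Csilla: $10,500; Reuben: $10,500; Kaspar: $10,500

The spouse counts as an additional share at the children's level, so there are 3 primary shares of $10,500. Csilla takes one such share ($10,500).
The children's combined portion ($21,000) is divided into 2 shares of $10,500: Reuben and Kaspar each take $10,500.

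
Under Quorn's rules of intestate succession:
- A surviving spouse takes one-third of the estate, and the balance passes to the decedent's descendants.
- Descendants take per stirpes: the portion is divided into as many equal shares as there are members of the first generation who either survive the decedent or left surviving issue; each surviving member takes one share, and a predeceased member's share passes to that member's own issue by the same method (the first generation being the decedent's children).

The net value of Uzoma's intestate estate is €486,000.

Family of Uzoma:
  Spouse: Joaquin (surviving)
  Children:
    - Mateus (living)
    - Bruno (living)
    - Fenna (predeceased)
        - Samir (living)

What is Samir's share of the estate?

Samir receives €108,000.

Joaquin takes one-third of €486,000 = €162,000. The remaining €324,000 passes to the descendants.
The descendants' portion (€324,000) is divided into 3 shares of €108,000: Mateus and Bruno each take €108,000; Fenna's €108,000 share passes to Fenna's issue.
Fenna's share (€108,000) passes entirely to Samir.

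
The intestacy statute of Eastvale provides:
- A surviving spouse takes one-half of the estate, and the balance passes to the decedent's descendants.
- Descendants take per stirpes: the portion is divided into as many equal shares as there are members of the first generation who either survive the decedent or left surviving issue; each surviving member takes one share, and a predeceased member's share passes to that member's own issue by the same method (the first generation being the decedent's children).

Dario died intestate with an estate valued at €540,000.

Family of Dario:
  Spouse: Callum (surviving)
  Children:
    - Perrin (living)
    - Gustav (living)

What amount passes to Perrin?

Callum takes one-half of €540,000 = €270,000. The remaining €270,000 passes to the descendants.
The descendants' portion (€270,000) is divided into 2 shares of €135,000: Perrin and Gustav each take €135,000.

Perrin receives €135,000.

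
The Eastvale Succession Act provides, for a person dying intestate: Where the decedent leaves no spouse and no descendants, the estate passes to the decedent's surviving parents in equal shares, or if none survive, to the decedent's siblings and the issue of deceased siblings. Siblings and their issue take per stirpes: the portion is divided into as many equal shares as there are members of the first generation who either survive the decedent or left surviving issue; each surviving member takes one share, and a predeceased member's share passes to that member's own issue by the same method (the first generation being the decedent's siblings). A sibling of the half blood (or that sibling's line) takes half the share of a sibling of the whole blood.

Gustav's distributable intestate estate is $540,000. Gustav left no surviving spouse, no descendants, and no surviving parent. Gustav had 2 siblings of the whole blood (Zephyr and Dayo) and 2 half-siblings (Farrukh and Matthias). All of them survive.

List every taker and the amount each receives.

The entire $540,000 passes to the siblings and their issue.
Counting each half-blood sibling's line as half a unit, there are 3 units in $540,000, so one unit is $180,000. Whole-blood lines (Zephyr and Dayo) take $180,000 each; half-blood lines (Farrukh and Matthias) take $90,000 each.

Zephyr: $180,000; Dayo: $180,000; Farrukh: $90,000; Matthias: $90,000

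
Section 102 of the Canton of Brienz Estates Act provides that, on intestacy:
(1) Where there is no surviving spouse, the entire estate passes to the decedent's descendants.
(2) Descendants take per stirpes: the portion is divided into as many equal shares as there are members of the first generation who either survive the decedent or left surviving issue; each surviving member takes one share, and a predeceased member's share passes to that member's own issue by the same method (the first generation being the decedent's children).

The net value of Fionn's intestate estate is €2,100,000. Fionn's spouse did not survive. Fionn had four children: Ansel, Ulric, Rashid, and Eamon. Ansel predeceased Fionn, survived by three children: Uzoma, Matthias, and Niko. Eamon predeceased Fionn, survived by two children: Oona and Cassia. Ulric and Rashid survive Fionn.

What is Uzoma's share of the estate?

Uzoma receives €175,000.

The entire €2,100,000 passes to the descendants.
That amount (€2,100,000) is divided into 4 shares of €525,000: Ulric and Rashid each take €525,000; Ansel's €525,000 share passes to Ansel's issue; Eamon's €525,000 share passes to Eamon's issue.
Ansel's share (€525,000) is divided into 3 shares of €175,000: Uzoma, Matthias, and Niko each take €175,000.
Eamon's share (€525,000) is divided into 2 shares of €262,500: Oona and Cassia each take €262,500.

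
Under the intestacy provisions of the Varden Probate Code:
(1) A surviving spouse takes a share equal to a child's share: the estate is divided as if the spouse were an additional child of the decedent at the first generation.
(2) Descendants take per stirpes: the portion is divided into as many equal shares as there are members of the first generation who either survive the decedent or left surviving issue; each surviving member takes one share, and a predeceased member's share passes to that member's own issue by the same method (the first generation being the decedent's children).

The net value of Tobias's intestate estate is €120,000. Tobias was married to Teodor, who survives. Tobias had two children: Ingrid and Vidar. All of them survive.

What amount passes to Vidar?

Vidar receives €40,000.

The spouse counts as an additional share at the children's level, so there are 3 primary shares of €40,000. Teodor takes one such share (€40,000).
The children's combined portion (€80,000) is divided into 2 shares of €40,000: Ingrid and Vidar each take €40,000.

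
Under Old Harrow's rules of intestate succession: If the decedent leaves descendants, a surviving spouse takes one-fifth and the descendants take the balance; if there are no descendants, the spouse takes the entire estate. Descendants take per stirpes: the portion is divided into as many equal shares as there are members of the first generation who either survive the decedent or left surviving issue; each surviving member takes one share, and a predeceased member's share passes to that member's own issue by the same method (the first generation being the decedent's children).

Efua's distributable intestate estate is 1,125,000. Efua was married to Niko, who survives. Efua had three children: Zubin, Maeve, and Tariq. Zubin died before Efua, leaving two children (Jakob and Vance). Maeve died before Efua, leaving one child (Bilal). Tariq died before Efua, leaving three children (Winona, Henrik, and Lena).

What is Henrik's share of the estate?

Henrik receives 100,000.

Niko takes one-fifth of 1,125,000 = 225,000. The remaining 900,000 passes to the descendants.
The descendants' portion (900,000) is divided into 3 shares of 300,000: Zubin's 300,000 share passes to Zubin's issue; Maeve's 300,000 share passes to Maeve's issue; Tariq's 300,000 share passes to Tariq's issue.
Zubin's share (300,000) is divided into 2 shares of 150,000: Jakob and Vance each take 150,000.
Maeve's share (300,000) passes entirely to Bilal.
Tariq's share (300,000) is divided into 3 shares of 100,000: Winona, Henrik, and Lena each take 100,000.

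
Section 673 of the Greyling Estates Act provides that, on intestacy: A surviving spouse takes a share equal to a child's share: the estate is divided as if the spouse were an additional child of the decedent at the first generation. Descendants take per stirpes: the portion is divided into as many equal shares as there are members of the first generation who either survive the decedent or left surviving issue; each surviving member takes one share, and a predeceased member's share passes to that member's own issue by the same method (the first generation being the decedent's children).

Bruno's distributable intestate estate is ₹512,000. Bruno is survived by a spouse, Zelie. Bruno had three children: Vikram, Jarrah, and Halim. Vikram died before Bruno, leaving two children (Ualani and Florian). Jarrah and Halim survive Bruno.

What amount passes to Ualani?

Ualani receives ₹64,000.

The spouse counts as an additional share at the children's level, so there are 4 primary shares of ₹128,000. Zelie takes one such share (₹128,000).
The children's combined portion (₹384,000) is divided into 3 shares of ₹128,000: Jarrah and Halim each take ₹128,000; Vikram's ₹128,000 share passes to Vikram's issue.
Vikram's share (₹128,000) is divided into 2 shares of ₹64,000: Ualani and Florian each take ₹64,000.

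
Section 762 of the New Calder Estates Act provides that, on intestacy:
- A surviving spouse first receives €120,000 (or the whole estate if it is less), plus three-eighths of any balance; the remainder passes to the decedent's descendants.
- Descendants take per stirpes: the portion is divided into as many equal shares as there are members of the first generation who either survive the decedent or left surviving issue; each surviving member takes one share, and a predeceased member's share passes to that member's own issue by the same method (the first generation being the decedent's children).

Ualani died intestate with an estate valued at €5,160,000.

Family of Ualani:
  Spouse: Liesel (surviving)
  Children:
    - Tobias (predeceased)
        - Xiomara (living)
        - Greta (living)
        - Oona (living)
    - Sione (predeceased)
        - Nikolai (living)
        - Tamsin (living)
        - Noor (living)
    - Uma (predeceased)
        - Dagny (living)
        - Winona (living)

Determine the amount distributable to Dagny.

Liesel first takes €120,000, leaving a balance of €5,040,000. Liesel then takes three-eighths of the balance (€1,890,000), for a total of €2,010,000. The remaining €3,150,000 passes to the descendants.
The descendants' portion (€3,150,000) is divided into 3 shares of €1,050,000: Tobias's €1,050,000 share passes to Tobias's issue; Sione's €1,050,000 share passes to Sione's issue; Uma's €1,050,000 share passes to Uma's issue.
Tobias's share (€1,050,000) is divided into 3 shares of €350,000: Xiomara, Greta, and Oona each take €350,000.
Sione's share (€1,050,000) is divided into 3 shares of €350,000: Nikolai, Tamsin, and Noor each take €350,000.
Uma's share (€1,050,000) is divided into 2 shares of €525,000: Dagny and Winona each take €525,000.

Dagny receives €525,000.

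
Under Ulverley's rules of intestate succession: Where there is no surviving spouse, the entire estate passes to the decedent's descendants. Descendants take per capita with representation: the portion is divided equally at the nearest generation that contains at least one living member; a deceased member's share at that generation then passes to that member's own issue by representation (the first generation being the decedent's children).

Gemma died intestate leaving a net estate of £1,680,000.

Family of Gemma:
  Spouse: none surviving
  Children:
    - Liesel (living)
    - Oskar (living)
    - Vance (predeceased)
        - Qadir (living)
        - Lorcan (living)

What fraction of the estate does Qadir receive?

Qadir receives 1/6 of the estate.

The entire £1,680,000 passes to the descendants.
That amount (£1,680,000) is divided into 3 shares of £560,000: Liesel and Oskar each take £560,000; Vance's £560,000 share passes to Vance's issue.
Vance's share (£560,000) is divided into 2 shares of £280,000: Qadir and Lorcan each take £280,000.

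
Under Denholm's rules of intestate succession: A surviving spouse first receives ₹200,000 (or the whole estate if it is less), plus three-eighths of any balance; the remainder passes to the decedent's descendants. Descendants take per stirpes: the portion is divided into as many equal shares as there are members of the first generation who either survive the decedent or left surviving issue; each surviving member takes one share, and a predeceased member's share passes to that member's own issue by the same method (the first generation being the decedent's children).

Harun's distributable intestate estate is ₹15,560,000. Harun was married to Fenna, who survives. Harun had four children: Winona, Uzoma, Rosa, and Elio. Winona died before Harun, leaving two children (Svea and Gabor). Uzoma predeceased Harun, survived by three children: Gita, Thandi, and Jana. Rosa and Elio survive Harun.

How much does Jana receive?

Jana receives ₹800,000.

Fenna first takes ₹200,000, leaving a balance of ₹15,360,000. Fenna then takes three-eighths of the balance (₹5,760,000), for a total of ₹5,960,000. The remaining ₹9,600,000 passes to the descendants.
The descendants' portion (₹9,600,000) is divided into 4 shares of ₹2,400,000: Rosa and Elio each take ₹2,400,000; Winona's ₹2,400,000 share passes to Winona's issue; Uzoma's ₹2,400,000 share passes to Uzoma's issue.
Winona's share (₹2,400,000) is divided into 2 shares of ₹1,200,000: Svea and Gabor each take ₹1,200,000.
Uzoma's share (₹2,400,000) is divided into 3 shares of ₹800,000: Gita, Thandi, and Jana each take ₹800,000.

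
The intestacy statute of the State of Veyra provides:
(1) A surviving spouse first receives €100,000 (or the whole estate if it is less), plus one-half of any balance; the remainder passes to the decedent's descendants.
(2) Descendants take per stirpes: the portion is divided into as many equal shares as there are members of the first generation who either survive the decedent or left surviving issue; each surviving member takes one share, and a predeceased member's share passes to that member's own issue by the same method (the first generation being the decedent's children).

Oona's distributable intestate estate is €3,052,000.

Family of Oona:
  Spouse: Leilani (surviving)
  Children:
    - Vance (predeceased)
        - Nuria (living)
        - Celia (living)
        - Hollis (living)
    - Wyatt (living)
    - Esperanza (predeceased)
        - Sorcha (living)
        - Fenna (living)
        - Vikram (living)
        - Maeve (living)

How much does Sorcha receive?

Leilani first takes €100,000, leaving a balance of €2,952,000. Leilani then takes one-half of the balance (€1,476,000), for a total of €1,576,000. The remaining €1,476,000 passes to the descendants.
The descendants' portion (€1,476,000) is divided into 3 shares of €492,000: Wyatt takes €492,000; Vance's €492,000 share passes to Vance's issue; Esperanza's €492,000 share passes to Esperanza's issue.
Vance's share (€492,000) is divided into 3 shares of €164,000: Nuria, Celia, and Hollis each take €164,000.
Esperanza's share (€492,000) is divided into 4 shares of €123,000: Sorcha, Fenna, Vikram, and Maeve each take €123,000.

Sorcha receives €123,000.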